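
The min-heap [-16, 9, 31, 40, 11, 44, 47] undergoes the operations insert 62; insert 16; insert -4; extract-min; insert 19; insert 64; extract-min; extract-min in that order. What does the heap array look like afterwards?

insert 62:
  append 62 at index 7 → [-16, 9, 31, 40, 11, 44, 47, 62] (no swap needed)
insert 16:
  append 16 at index 8 → [-16, 9, 31, 40, 11, 44, 47, 62, 16]
  16 < parent 40 at index 3, swap → [-16, 9, 31, 16, 11, 44, 47, 62, 40]
insert -4:
  append -4 at index 9 → [-16, 9, 31, 16, 11, 44, 47, 62, 40, -4]
  -4 < parent 11 at index 4, swap → [-16, 9, 31, 16, -4, 44, 47, 62, 40, 11]
  -4 < parent 9 at index 1, swap → [-16, -4, 31, 16, 9, 44, 47, 62, 40, 11]
extract-min → returns -16:
  remove root -16; move last element 11 to root → [11, -4, 31, 16, 9, 44, 47, 62, 40]
  11 vs smaller child -4 at index 1, swap → [-4, 11, 31, 16, 9, 44, 47, 62, 40]
  11 vs smaller child 9 at index 4, swap → [-4, 9, 31, 16, 11, 44, 47, 62, 40]
insert 19:
  append 19 at index 9 → [-4, 9, 31, 16, 11, 44, 47, 62, 40, 19] (no swap needed)
insert 64:
  append 64 at index 10 → [-4, 9, 31, 16, 11, 44, 47, 62, 40, 19, 64] (no swap needed)
extract-min → returns -4:
  remove root -4; move last element 64 to root → [64, 9, 31, 16, 11, 44, 47, 62, 40, 19]
  64 vs smaller child 9 at index 1, swap → [9, 64, 31, 16, 11, 44, 47, 62, 40, 19]
  64 vs smaller child 11 at index 4, swap → [9, 11, 31, 16, 64, 44, 47, 62, 40, 19]
  64 vs only child 19 at index 9, swap → [9, 11, 31, 16, 19, 44, 47, 62, 40, 64]
extract-min → returns 9:
  remove root 9; move last element 64 to root → [64, 11, 31, 16, 19, 44, 47, 62, 40]
  64 vs smaller child 11 at index 1, swap → [11, 64, 31, 16, 19, 44, 47, 62, 40]
  64 vs smaller child 16 at index 3, swap → [11, 16, 31, 64, 19, 44, 47, 62, 40]
  64 vs smaller child 40 at index 8, swap → [11, 16, 31, 40, 19, 44, 47, 62, 64]

[11, 16, 31, 40, 19, 44, 47, 62, 64]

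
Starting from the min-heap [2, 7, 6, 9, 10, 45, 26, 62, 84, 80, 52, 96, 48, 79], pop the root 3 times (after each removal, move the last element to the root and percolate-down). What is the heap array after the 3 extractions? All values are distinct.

[9, 10, 26, 48, 52, 45, 79, 62, 84, 80, 96]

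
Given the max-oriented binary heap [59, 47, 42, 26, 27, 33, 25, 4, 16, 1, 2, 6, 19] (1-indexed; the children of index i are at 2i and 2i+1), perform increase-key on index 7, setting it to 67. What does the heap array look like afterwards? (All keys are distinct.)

[67, 47, 59, 26, 27, 33, 42, 4, 16, 1, 2, 6, 19]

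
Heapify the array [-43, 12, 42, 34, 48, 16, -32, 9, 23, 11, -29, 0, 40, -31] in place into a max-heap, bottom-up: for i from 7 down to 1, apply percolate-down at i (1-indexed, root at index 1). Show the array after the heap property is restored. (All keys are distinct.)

[48, 34, 42, 23, 12, 40, -31, 9, -43, 11, -29, 0, 16, -32]

sift down from index 7:
  -32 vs only child -31 at index 14, swap → [-43, 12, 42, 34, 48, 16, -31, 9, 23, 11, -29, 0, 40, -32]
sift down from index 6:
  16 vs larger child 40 at index 13, swap → [-43, 12, 42, 34, 48, 40, -31, 9, 23, 11, -29, 0, 16, -32]
sift down from index 5: already satisfies heap property
sift down from index 4: already satisfies heap property
sift down from index 3: already satisfies heap property
sift down from index 2:
  12 vs larger child 48 at index 5, swap → [-43, 48, 42, 34, 12, 40, -31, 9, 23, 11, -29, 0, 16, -32]
sift down from index 1:
  -43 vs larger child 48 at index 2, swap → [48, -43, 42, 34, 12, 40, -31, 9, 23, 11, -29, 0, 16, -32]
  -43 vs larger child 34 at index 4, swap → [48, 34, 42, -43, 12, 40, -31, 9, 23, 11, -29, 0, 16, -32]
  -43 vs larger child 23 at index 9, swap → [48, 34, 42, 23, 12, 40, -31, 9, -43, 11, -29, 0, 16, -32]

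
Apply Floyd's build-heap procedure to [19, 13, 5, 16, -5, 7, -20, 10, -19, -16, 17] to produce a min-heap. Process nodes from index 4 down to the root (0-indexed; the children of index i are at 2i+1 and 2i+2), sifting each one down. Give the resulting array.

sift down from index 4:
  -5 vs smaller child -16 at index 9, swap → [19, 13, 5, 16, -16, 7, -20, 10, -19, -5, 17]
sift down from index 3:
  16 vs smaller child -19 at index 8, swap → [19, 13, 5, -19, -16, 7, -20, 10, 16, -5, 17]
sift down from index 2:
  5 vs smaller child -20 at index 6, swap → [19, 13, -20, -19, -16, 7, 5, 10, 16, -5, 17]
sift down from index 1:
  13 vs smaller child -19 at index 3, swap → [19, -19, -20, 13, -16, 7, 5, 10, 16, -5, 17]
  13 vs smaller child 10 at index 7, swap → [19, -19, -20, 10, -16, 7, 5, 13, 16, -5, 17]
sift down from index 0:
  19 vs smaller child -20 at index 2, swap → [-20, -19, 19, 10, -16, 7, 5, 13, 16, -5, 17]
  19 vs smaller child 5 at index 6, swap → [-20, -19, 5, 10, -16, 7, 19, 13, 16, -5, 17]

[-20, -19, 5, 10, -16, 7, 19, 13, 16, -5, 17]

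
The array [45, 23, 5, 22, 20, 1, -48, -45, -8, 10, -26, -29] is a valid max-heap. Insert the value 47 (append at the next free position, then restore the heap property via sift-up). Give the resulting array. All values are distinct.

[47, 23, 45, 22, 20, 5, -48, -45, -8, 10, -26, -29, 1]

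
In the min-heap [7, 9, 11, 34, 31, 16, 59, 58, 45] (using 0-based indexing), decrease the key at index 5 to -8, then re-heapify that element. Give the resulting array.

set index 5 from 16 to -8 → [7, 9, 11, 34, 31, -8, 59, 58, 45]
-8 < parent 11 at index 2, swap → [7, 9, -8, 34, 31, 11, 59, 58, 45]
-8 < parent 7 at index 0, swap → [-8, 9, 7, 34, 31, 11, 59, 58, 45]

[-8, 9, 7, 34, 31, 11, 59, 58, 45]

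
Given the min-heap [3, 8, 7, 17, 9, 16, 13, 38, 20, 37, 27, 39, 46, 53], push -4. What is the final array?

append -4 at index 14 → [3, 8, 7, 17, 9, 16, 13, 38, 20, 37, 27, 39, 46, 53, -4]
-4 < parent 13 at index 6, swap → [3, 8, 7, 17, 9, 16, -4, 38, 20, 37, 27, 39, 46, 53, 13]
-4 < parent 7 at index 2, swap → [3, 8, -4, 17, 9, 16, 7, 38, 20, 37, 27, 39, 46, 53, 13]
-4 < parent 3 at index 0, swap → [-4, 8, 3, 17, 9, 16, 7, 38, 20, 37, 27, 39, 46, 53, 13]

[-4, 8, 3, 17, 9, 16, 7, 38, 20, 37, 27, 39, 46, 53, 13]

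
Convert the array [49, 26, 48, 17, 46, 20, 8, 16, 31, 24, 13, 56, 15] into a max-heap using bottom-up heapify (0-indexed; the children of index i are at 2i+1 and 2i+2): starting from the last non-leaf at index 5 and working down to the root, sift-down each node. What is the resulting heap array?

sift down from index 5:
  20 vs larger child 56 at index 11, swap → [49, 26, 48, 17, 46, 56, 8, 16, 31, 24, 13, 20, 15]
sift down from index 4: already satisfies heap property
sift down from index 3:
  17 vs larger child 31 at index 8, swap → [49, 26, 48, 31, 46, 56, 8, 16, 17, 24, 13, 20, 15]
sift down from index 2:
  48 vs larger child 56 at index 5, swap → [49, 26, 56, 31, 46, 48, 8, 16, 17, 24, 13, 20, 15]
sift down from index 1:
  26 vs larger child 46 at index 4, swap → [49, 46, 56, 31, 26, 48, 8, 16, 17, 24, 13, 20, 15]
sift down from index 0:
  49 vs larger child 56 at index 2, swap → [56, 46, 49, 31, 26, 48, 8, 16, 17, 24, 13, 20, 15]

[56, 46, 49, 31, 26, 48, 8, 16, 17, 24, 13, 20, 15]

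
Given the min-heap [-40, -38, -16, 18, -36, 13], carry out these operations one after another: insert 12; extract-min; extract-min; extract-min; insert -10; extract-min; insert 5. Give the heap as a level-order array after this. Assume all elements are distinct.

insert 12:
  append 12 at index 6 → [-40, -38, -16, 18, -36, 13, 12] (no swap needed)
extract-min → returns -40:
  remove root -40; move last element 12 to root → [12, -38, -16, 18, -36, 13]
  12 vs smaller child -38 at index 1, swap → [-38, 12, -16, 18, -36, 13]
  12 vs smaller child -36 at index 4, swap → [-38, -36, -16, 18, 12, 13]
extract-min → returns -38:
  remove root -38; move last element 13 to root → [13, -36, -16, 18, 12]
  13 vs smaller child -36 at index 1, swap → [-36, 13, -16, 18, 12]
  13 vs smaller child 12 at index 4, swap → [-36, 12, -16, 18, 13]
extract-min → returns -36:
  remove root -36; move last element 13 to root → [13, 12, -16, 18]
  13 vs smaller child -16 at index 2, swap → [-16, 12, 13, 18]
insert -10:
  append -10 at index 4 → [-16, 12, 13, 18, -10]
  -10 < parent 12 at index 1, swap → [-16, -10, 13, 18, 12]
extract-min → returns -16:
  remove root -16; move last element 12 to root → [12, -10, 13, 18]
  12 vs smaller child -10 at index 1, swap → [-10, 12, 13, 18]
insert 5:
  append 5 at index 4 → [-10, 12, 13, 18, 5]
  5 < parent 12 at index 1, swap → [-10, 5, 13, 18, 12]

[-10, 5, 13, 18, 12]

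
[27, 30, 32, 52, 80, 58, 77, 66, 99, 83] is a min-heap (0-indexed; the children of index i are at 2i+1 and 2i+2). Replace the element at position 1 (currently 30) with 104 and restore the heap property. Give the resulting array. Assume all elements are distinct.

set index 1 from 30 to 104 → [27, 104, 32, 52, 80, 58, 77, 66, 99, 83]
104 vs smaller child 52 at index 3, swap → [27, 52, 32, 104, 80, 58, 77, 66, 99, 83]
104 vs smaller child 66 at index 7, swap → [27, 52, 32, 66, 80, 58, 77, 104, 99, 83]

[27, 52, 32, 66, 80, 58, 77, 104, 99, 83]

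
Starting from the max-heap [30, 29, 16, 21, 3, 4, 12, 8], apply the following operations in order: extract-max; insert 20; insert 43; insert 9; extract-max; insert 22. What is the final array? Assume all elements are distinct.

[29, 22, 16, 20, 21, 4, 12, 8, 3, 9]

extract-max → returns 30:
  remove root 30; move last element 8 to root → [8, 29, 16, 21, 3, 4, 12]
  8 vs larger child 29 at index 1, swap → [29, 8, 16, 21, 3, 4, 12]
  8 vs larger child 21 at index 3, swap → [29, 21, 16, 8, 3, 4, 12]
insert 20:
  append 20 at index 7 → [29, 21, 16, 8, 3, 4, 12, 20]
  20 > parent 8 at index 3, swap → [29, 21, 16, 20, 3, 4, 12, 8]
insert 43:
  append 43 at index 8 → [29, 21, 16, 20, 3, 4, 12, 8, 43]
  43 > parent 20 at index 3, swap → [29, 21, 16, 43, 3, 4, 12, 8, 20]
  43 > parent 21 at index 1, swap → [29, 43, 16, 21, 3, 4, 12, 8, 20]
  43 > parent 29 at index 0, swap → [43, 29, 16, 21, 3, 4, 12, 8, 20]
insert 9:
  append 9 at index 9 → [43, 29, 16, 21, 3, 4, 12, 8, 20, 9]
  9 > parent 3 at index 4, swap → [43, 29, 16, 21, 9, 4, 12, 8, 20, 3]
extract-max → returns 43:
  remove root 43; move last element 3 to root → [3, 29, 16, 21, 9, 4, 12, 8, 20]
  3 vs larger child 29 at index 1, swap → [29, 3, 16, 21, 9, 4, 12, 8, 20]
  3 vs larger child 21 at index 3, swap → [29, 21, 16, 3, 9, 4, 12, 8, 20]
  3 vs larger child 20 at index 8, swap → [29, 21, 16, 20, 9, 4, 12, 8, 3]
insert 22:
  append 22 at index 9 → [29, 21, 16, 20, 9, 4, 12, 8, 3, 22]
  22 > parent 9 at index 4, swap → [29, 21, 16, 20, 22, 4, 12, 8, 3, 9]
  22 > parent 21 at index 1, swap → [29, 22, 16, 20, 21, 4, 12, 8, 3, 9]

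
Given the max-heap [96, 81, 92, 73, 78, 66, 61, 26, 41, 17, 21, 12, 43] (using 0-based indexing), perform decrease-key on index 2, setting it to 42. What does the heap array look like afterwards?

set index 2 from 92 to 42 → [96, 81, 42, 73, 78, 66, 61, 26, 41, 17, 21, 12, 43]
42 vs larger child 66 at index 5, swap → [96, 81, 66, 73, 78, 42, 61, 26, 41, 17, 21, 12, 43]
42 vs larger child 43 at index 12, swap → [96, 81, 66, 73, 78, 43, 61, 26, 41, 17, 21, 12, 42]

[96, 81, 66, 73, 78, 43, 61, 26, 41, 17, 21, 12, 42]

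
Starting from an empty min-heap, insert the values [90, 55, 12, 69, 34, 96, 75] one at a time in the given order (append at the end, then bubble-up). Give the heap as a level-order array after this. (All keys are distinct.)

[12, 34, 55, 90, 69, 96, 75]

Insert 90:
  append 90 at index 0 → [90] (no swap needed)
Insert 55:
  append 55 at index 1 → [90, 55]
  55 < parent 90 at index 0, swap → [55, 90]
Insert 12:
  append 12 at index 2 → [55, 90, 12]
  12 < parent 55 at index 0, swap → [12, 90, 55]
Insert 69:
  append 69 at index 3 → [12, 90, 55, 69]
  69 < parent 90 at index 1, swap → [12, 69, 55, 90]
Insert 34:
  append 34 at index 4 → [12, 69, 55, 90, 34]
  34 < parent 69 at index 1, swap → [12, 34, 55, 90, 69]
Insert 96:
  append 96 at index 5 → [12, 34, 55, 90, 69, 96] (no swap needed)
Insert 75:
  append 75 at index 6 → [12, 34, 55, 90, 69, 96, 75] (no swap needed)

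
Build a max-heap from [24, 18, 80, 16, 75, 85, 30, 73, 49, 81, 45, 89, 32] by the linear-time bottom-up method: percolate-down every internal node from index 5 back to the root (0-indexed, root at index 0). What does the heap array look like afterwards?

sift down from index 5:
  85 vs larger child 89 at index 11, swap → [24, 18, 80, 16, 75, 89, 30, 73, 49, 81, 45, 85, 32]
sift down from index 4:
  75 vs larger child 81 at index 9, swap → [24, 18, 80, 16, 81, 89, 30, 73, 49, 75, 45, 85, 32]
sift down from index 3:
  16 vs larger child 73 at index 7, swap → [24, 18, 80, 73, 81, 89, 30, 16, 49, 75, 45, 85, 32]
sift down from index 2:
  80 vs larger child 89 at index 5, swap → [24, 18, 89, 73, 81, 80, 30, 16, 49, 75, 45, 85, 32]
  80 vs larger child 85 at index 11, swap → [24, 18, 89, 73, 81, 85, 30, 16, 49, 75, 45, 80, 32]
sift down from index 1:
  18 vs larger child 81 at index 4, swap → [24, 81, 89, 73, 18, 85, 30, 16, 49, 75, 45, 80, 32]
  18 vs larger child 75 at index 9, swap → [24, 81, 89, 73, 75, 85, 30, 16, 49, 18, 45, 80, 32]
sift down from index 0:
  24 vs larger child 89 at index 2, swap → [89, 81, 24, 73, 75, 85, 30, 16, 49, 18, 45, 80, 32]
  24 vs larger child 85 at index 5, swap → [89, 81, 85, 73, 75, 24, 30, 16, 49, 18, 45, 80, 32]
  24 vs larger child 80 at index 11, swap → [89, 81, 85, 73, 75, 80, 30, 16, 49, 18, 45, 24, 32]

[89, 81, 85, 73, 75, 80, 30, 16, 49, 18, 45, 24, 32]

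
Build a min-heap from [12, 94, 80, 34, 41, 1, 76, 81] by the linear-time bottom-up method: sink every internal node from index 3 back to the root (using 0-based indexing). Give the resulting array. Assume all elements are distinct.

sift down from index 3: already satisfies heap property
sift down from index 2:
  80 vs smaller child 1 at index 5, swap → [12, 94, 1, 34, 41, 80, 76, 81]
sift down from index 1:
  94 vs smaller child 34 at index 3, swap → [12, 34, 1, 94, 41, 80, 76, 81]
  94 vs only child 81 at index 7, swap → [12, 34, 1, 81, 41, 80, 76, 94]
sift down from index 0:
  12 vs smaller child 1 at index 2, swap → [1, 34, 12, 81, 41, 80, 76, 94]

[1, 34, 12, 81, 41, 80, 76, 94]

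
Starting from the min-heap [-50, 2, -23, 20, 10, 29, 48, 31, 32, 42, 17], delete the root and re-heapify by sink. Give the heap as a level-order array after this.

[-23, 2, 17, 20, 10, 29, 48, 31, 32, 42]

remove root -50; move last element 17 to root → [17, 2, -23, 20, 10, 29, 48, 31, 32, 42]
17 vs smaller child -23 at index 2, swap → [-23, 2, 17, 20, 10, 29, 48, 31, 32, 42]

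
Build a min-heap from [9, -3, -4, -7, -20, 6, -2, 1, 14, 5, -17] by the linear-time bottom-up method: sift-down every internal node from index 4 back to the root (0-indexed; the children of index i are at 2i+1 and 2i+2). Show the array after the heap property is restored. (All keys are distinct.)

sift down from index 4: already satisfies heap property
sift down from index 3: already satisfies heap property
sift down from index 2: already satisfies heap property
sift down from index 1:
  -3 vs smaller child -20 at index 4, swap → [9, -20, -4, -7, -3, 6, -2, 1, 14, 5, -17]
  -3 vs smaller child -17 at index 10, swap → [9, -20, -4, -7, -17, 6, -2, 1, 14, 5, -3]
sift down from index 0:
  9 vs smaller child -20 at index 1, swap → [-20, 9, -4, -7, -17, 6, -2, 1, 14, 5, -3]
  9 vs smaller child -17 at index 4, swap → [-20, -17, -4, -7, 9, 6, -2, 1, 14, 5, -3]
  9 vs smaller child -3 at index 10, swap → [-20, -17, -4, -7, -3, 6, -2, 1, 14, 5, 9]

[-20, -17, -4, -7, -3, 6, -2, 1, 14, 5, 9]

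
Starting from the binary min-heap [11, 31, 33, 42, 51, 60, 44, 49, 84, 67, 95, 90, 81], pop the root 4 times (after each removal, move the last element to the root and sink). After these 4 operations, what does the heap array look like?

extract-min #1 returns 11:
  remove root 11; move last element 81 to root → [81, 31, 33, 42, 51, 60, 44, 49, 84, 67, 95, 90]
  81 vs smaller child 31 at index 1, swap → [31, 81, 33, 42, 51, 60, 44, 49, 84, 67, 95, 90]
  81 vs smaller child 42 at index 3, swap → [31, 42, 33, 81, 51, 60, 44, 49, 84, 67, 95, 90]
  81 vs smaller child 49 at index 7, swap → [31, 42, 33, 49, 51, 60, 44, 81, 84, 67, 95, 90]
extract-min #2 returns 31:
  remove root 31; move last element 90 to root → [90, 42, 33, 49, 51, 60, 44, 81, 84, 67, 95]
  90 vs smaller child 33 at index 2, swap → [33, 42, 90, 49, 51, 60, 44, 81, 84, 67, 95]
  90 vs smaller child 44 at index 6, swap → [33, 42, 44, 49, 51, 60, 90, 81, 84, 67, 95]
extract-min #3 returns 33:
  remove root 33; move last element 95 to root → [95, 42, 44, 49, 51, 60, 90, 81, 84, 67]
  95 vs smaller child 42 at index 1, swap → [42, 95, 44, 49, 51, 60, 90, 81, 84, 67]
  95 vs smaller child 49 at index 3, swap → [42, 49, 44, 95, 51, 60, 90, 81, 84, 67]
  95 vs smaller child 81 at index 7, swap → [42, 49, 44, 81, 51, 60, 90, 95, 84, 67]
extract-min #4 returns 42:
  remove root 42; move last element 67 to root → [67, 49, 44, 81, 51, 60, 90, 95, 84]
  67 vs smaller child 44 at index 2, swap → [44, 49, 67, 81, 51, 60, 90, 95, 84]
  67 vs smaller child 60 at index 5, swap → [44, 49, 60, 81, 51, 67, 90, 95, 84]

[44, 49, 60, 81, 51, 67, 90, 95, 84]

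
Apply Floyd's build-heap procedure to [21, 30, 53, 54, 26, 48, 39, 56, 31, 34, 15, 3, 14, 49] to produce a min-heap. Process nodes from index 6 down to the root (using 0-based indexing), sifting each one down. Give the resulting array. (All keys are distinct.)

sift down from index 6: already satisfies heap property
sift down from index 5:
  48 vs smaller child 3 at index 11, swap → [21, 30, 53, 54, 26, 3, 39, 56, 31, 34, 15, 48, 14, 49]
sift down from index 4:
  26 vs smaller child 15 at index 10, swap → [21, 30, 53, 54, 15, 3, 39, 56, 31, 34, 26, 48, 14, 49]
sift down from index 3:
  54 vs smaller child 31 at index 8, swap → [21, 30, 53, 31, 15, 3, 39, 56, 54, 34, 26, 48, 14, 49]
sift down from index 2:
  53 vs smaller child 3 at index 5, swap → [21, 30, 3, 31, 15, 53, 39, 56, 54, 34, 26, 48, 14, 49]
  53 vs smaller child 14 at index 12, swap → [21, 30, 3, 31, 15, 14, 39, 56, 54, 34, 26, 48, 53, 49]
sift down from index 1:
  30 vs smaller child 15 at index 4, swap → [21, 15, 3, 31, 30, 14, 39, 56, 54, 34, 26, 48, 53, 49]
  30 vs smaller child 26 at index 10, swap → [21, 15, 3, 31, 26, 14, 39, 56, 54, 34, 30, 48, 53, 49]
sift down from index 0:
  21 vs smaller child 3 at index 2, swap → [3, 15, 21, 31, 26, 14, 39, 56, 54, 34, 30, 48, 53, 49]
  21 vs smaller child 14 at index 5, swap → [3, 15, 14, 31, 26, 21, 39, 56, 54, 34, 30, 48, 53, 49]

[3, 15, 14, 31, 26, 21, 39, 56, 54, 34, 30, 48, 53, 49]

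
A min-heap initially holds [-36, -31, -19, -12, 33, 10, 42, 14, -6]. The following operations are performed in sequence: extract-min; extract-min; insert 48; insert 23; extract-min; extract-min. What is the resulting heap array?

[-6, 23, 10, 48, 33, 14, 42]

extract-min → returns -36:
  remove root -36; move last element -6 to root → [-6, -31, -19, -12, 33, 10, 42, 14]
  -6 vs smaller child -31 at index 1, swap → [-31, -6, -19, -12, 33, 10, 42, 14]
  -6 vs smaller child -12 at index 3, swap → [-31, -12, -19, -6, 33, 10, 42, 14]
extract-min → returns -31:
  remove root -31; move last element 14 to root → [14, -12, -19, -6, 33, 10, 42]
  14 vs smaller child -19 at index 2, swap → [-19, -12, 14, -6, 33, 10, 42]
  14 vs smaller child 10 at index 5, swap → [-19, -12, 10, -6, 33, 14, 42]
insert 48:
  append 48 at index 7 → [-19, -12, 10, -6, 33, 14, 42, 48] (no swap needed)
insert 23:
  append 23 at index 8 → [-19, -12, 10, -6, 33, 14, 42, 48, 23] (no swap needed)
extract-min → returns -19:
  remove root -19; move last element 23 to root → [23, -12, 10, -6, 33, 14, 42, 48]
  23 vs smaller child -12 at index 1, swap → [-12, 23, 10, -6, 33, 14, 42, 48]
  23 vs smaller child -6 at index 3, swap → [-12, -6, 10, 23, 33, 14, 42, 48]
extract-min → returns -12:
  remove root -12; move last element 48 to root → [48, -6, 10, 23, 33, 14, 42]
  48 vs smaller child -6 at index 1, swap → [-6, 48, 10, 23, 33, 14, 42]
  48 vs smaller child 23 at index 3, swap → [-6, 23, 10, 48, 33, 14, 42]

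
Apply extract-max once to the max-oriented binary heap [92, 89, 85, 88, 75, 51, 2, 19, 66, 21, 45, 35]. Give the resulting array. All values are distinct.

remove root 92; move last element 35 to root → [35, 89, 85, 88, 75, 51, 2, 19, 66, 21, 45]
35 vs larger child 89 at index 1, swap → [89, 35, 85, 88, 75, 51, 2, 19, 66, 21, 45]
35 vs larger child 88 at index 3, swap → [89, 88, 85, 35, 75, 51, 2, 19, 66, 21, 45]
35 vs larger child 66 at index 8, swap → [89, 88, 85, 66, 75, 51, 2, 19, 35, 21, 45]

[89, 88, 85, 66, 75, 51, 2, 19, 35, 21, 45]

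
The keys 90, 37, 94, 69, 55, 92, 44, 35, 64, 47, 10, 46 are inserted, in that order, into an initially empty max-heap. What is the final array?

Insert 90:
  append 90 at index 0 → [90] (no swap needed)
Insert 37:
  append 37 at index 1 → [90, 37] (no swap needed)
Insert 94:
  append 94 at index 2 → [90, 37, 94]
  94 > parent 90 at index 0, swap → [94, 37, 90]
Insert 69:
  append 69 at index 3 → [94, 37, 90, 69]
  69 > parent 37 at index 1, swap → [94, 69, 90, 37]
Insert 55:
  append 55 at index 4 → [94, 69, 90, 37, 55] (no swap needed)
Insert 92:
  append 92 at index 5 → [94, 69, 90, 37, 55, 92]
  92 > parent 90 at index 2, swap → [94, 69, 92, 37, 55, 90]
Insert 44:
  append 44 at index 6 → [94, 69, 92, 37, 55, 90, 44] (no swap needed)
Insert 35:
  append 35 at index 7 → [94, 69, 92, 37, 55, 90, 44, 35] (no swap needed)
Insert 64:
  append 64 at index 8 → [94, 69, 92, 37, 55, 90, 44, 35, 64]
  64 > parent 37 at index 3, swap → [94, 69, 92, 64, 55, 90, 44, 35, 37]
Insert 47:
  append 47 at index 9 → [94, 69, 92, 64, 55, 90, 44, 35, 37, 47] (no swap needed)
Insert 10:
  append 10 at index 10 → [94, 69, 92, 64, 55, 90, 44, 35, 37, 47, 10] (no swap needed)
Insert 46:
  append 46 at index 11 → [94, 69, 92, 64, 55, 90, 44, 35, 37, 47, 10, 46] (no swap needed)

[94, 69, 92, 64, 55, 90, 44, 35, 37, 47, 10, 46]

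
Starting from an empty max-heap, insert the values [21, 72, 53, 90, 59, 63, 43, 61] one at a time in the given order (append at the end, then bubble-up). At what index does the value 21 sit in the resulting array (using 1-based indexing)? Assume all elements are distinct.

Insert 21:
  append 21 at index 1 → [21] (no swap needed)
Insert 72:
  append 72 at index 2 → [21, 72]
  72 > parent 21 at index 1, swap → [72, 21]
Insert 53:
  append 53 at index 3 → [72, 21, 53] (no swap needed)
Insert 90:
  append 90 at index 4 → [72, 21, 53, 90]
  90 > parent 21 at index 2, swap → [72, 90, 53, 21]
  90 > parent 72 at index 1, swap → [90, 72, 53, 21]
Insert 59:
  append 59 at index 5 → [90, 72, 53, 21, 59] (no swap needed)
Insert 63:
  append 63 at index 6 → [90, 72, 53, 21, 59, 63]
  63 > parent 53 at index 3, swap → [90, 72, 63, 21, 59, 53]
Insert 43:
  append 43 at index 7 → [90, 72, 63, 21, 59, 53, 43] (no swap needed)
Insert 61:
  append 61 at index 8 → [90, 72, 63, 21, 59, 53, 43, 61]
  61 > parent 21 at index 4, swap → [90, 72, 63, 61, 59, 53, 43, 21]
resulting array: [90, 72, 63, 61, 59, 53, 43, 21]

8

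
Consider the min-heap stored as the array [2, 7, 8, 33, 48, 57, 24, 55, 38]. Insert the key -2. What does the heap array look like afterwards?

append -2 at index 9 → [2, 7, 8, 33, 48, 57, 24, 55, 38, -2]
-2 < parent 48 at index 4, swap → [2, 7, 8, 33, -2, 57, 24, 55, 38, 48]
-2 < parent 7 at index 1, swap → [2, -2, 8, 33, 7, 57, 24, 55, 38, 48]
-2 < parent 2 at index 0, swap → [-2, 2, 8, 33, 7, 57, 24, 55, 38, 48]

[-2, 2, 8, 33, 7, 57, 24, 55, 38, 48]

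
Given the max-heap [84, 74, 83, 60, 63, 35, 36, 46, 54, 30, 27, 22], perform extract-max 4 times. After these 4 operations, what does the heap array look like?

extract-max #1 returns 84:
  remove root 84; move last element 22 to root → [22, 74, 83, 60, 63, 35, 36, 46, 54, 30, 27]
  22 vs larger child 83 at index 2, swap → [83, 74, 22, 60, 63, 35, 36, 46, 54, 30, 27]
  22 vs larger child 36 at index 6, swap → [83, 74, 36, 60, 63, 35, 22, 46, 54, 30, 27]
extract-max #2 returns 83:
  remove root 83; move last element 27 to root → [27, 74, 36, 60, 63, 35, 22, 46, 54, 30]
  27 vs larger child 74 at index 1, swap → [74, 27, 36, 60, 63, 35, 22, 46, 54, 30]
  27 vs larger child 63 at index 4, swap → [74, 63, 36, 60, 27, 35, 22, 46, 54, 30]
  27 vs only child 30 at index 9, swap → [74, 63, 36, 60, 30, 35, 22, 46, 54, 27]
extract-max #3 returns 74:
  remove root 74; move last element 27 to root → [27, 63, 36, 60, 30, 35, 22, 46, 54]
  27 vs larger child 63 at index 1, swap → [63, 27, 36, 60, 30, 35, 22, 46, 54]
  27 vs larger child 60 at index 3, swap → [63, 60, 36, 27, 30, 35, 22, 46, 54]
  27 vs larger child 54 at index 8, swap → [63, 60, 36, 54, 30, 35, 22, 46, 27]
extract-max #4 returns 63:
  remove root 63; move last element 27 to root → [27, 60, 36, 54, 30, 35, 22, 46]
  27 vs larger child 60 at index 1, swap → [60, 27, 36, 54, 30, 35, 22, 46]
  27 vs larger child 54 at index 3, swap → [60, 54, 36, 27, 30, 35, 22, 46]
  27 vs only child 46 at index 7, swap → [60, 54, 36, 46, 30, 35, 22, 27]

[60, 54, 36, 46, 30, 35, 22, 27]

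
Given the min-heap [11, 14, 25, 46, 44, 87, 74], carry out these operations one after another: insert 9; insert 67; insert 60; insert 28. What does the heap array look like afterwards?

insert 9:
  append 9 at index 7 → [11, 14, 25, 46, 44, 87, 74, 9]
  9 < parent 46 at index 3, swap → [11, 14, 25, 9, 44, 87, 74, 46]
  9 < parent 14 at index 1, swap → [11, 9, 25, 14, 44, 87, 74, 46]
  9 < parent 11 at index 0, swap → [9, 11, 25, 14, 44, 87, 74, 46]
insert 67:
  append 67 at index 8 → [9, 11, 25, 14, 44, 87, 74, 46, 67] (no swap needed)
insert 60:
  append 60 at index 9 → [9, 11, 25, 14, 44, 87, 74, 46, 67, 60] (no swap needed)
insert 28:
  append 28 at index 10 → [9, 11, 25, 14, 44, 87, 74, 46, 67, 60, 28]
  28 < parent 44 at index 4, swap → [9, 11, 25, 14, 28, 87, 74, 46, 67, 60, 44]

[9, 11, 25, 14, 28, 87, 74, 46, 67, 60, 44]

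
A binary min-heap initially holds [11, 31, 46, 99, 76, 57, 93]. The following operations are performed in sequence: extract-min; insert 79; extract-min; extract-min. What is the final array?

[57, 76, 79, 99, 93]

extract-min → returns 11:
  remove root 11; move last element 93 to root → [93, 31, 46, 99, 76, 57]
  93 vs smaller child 31 at index 1, swap → [31, 93, 46, 99, 76, 57]
  93 vs smaller child 76 at index 4, swap → [31, 76, 46, 99, 93, 57]
insert 79:
  append 79 at index 6 → [31, 76, 46, 99, 93, 57, 79] (no swap needed)
extract-min → returns 31:
  remove root 31; move last element 79 to root → [79, 76, 46, 99, 93, 57]
  79 vs smaller child 46 at index 2, swap → [46, 76, 79, 99, 93, 57]
  79 vs only child 57 at index 5, swap → [46, 76, 57, 99, 93, 79]
extract-min → returns 46:
  remove root 46; move last element 79 to root → [79, 76, 57, 99, 93]
  79 vs smaller child 57 at index 2, swap → [57, 76, 79, 99, 93]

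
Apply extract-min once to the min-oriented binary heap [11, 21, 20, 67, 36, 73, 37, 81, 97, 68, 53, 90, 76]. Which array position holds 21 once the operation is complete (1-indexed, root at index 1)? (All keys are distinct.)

2

remove root 11; move last element 76 to root → [76, 21, 20, 67, 36, 73, 37, 81, 97, 68, 53, 90]
76 vs smaller child 20 at index 3, swap → [20, 21, 76, 67, 36, 73, 37, 81, 97, 68, 53, 90]
76 vs smaller child 37 at index 7, swap → [20, 21, 37, 67, 36, 73, 76, 81, 97, 68, 53, 90]
resulting array: [20, 21, 37, 67, 36, 73, 76, 81, 97, 68, 53, 90]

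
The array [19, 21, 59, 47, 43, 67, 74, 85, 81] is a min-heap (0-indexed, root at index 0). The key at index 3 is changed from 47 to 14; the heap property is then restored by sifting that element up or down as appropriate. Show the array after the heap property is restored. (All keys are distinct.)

[14, 19, 59, 21, 43, 67, 74, 85, 81]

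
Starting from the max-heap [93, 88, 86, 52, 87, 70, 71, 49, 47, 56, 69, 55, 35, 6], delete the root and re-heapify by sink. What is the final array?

remove root 93; move last element 6 to root → [6, 88, 86, 52, 87, 70, 71, 49, 47, 56, 69, 55, 35]
6 vs larger child 88 at index 1, swap → [88, 6, 86, 52, 87, 70, 71, 49, 47, 56, 69, 55, 35]
6 vs larger child 87 at index 4, swap → [88, 87, 86, 52, 6, 70, 71, 49, 47, 56, 69, 55, 35]
6 vs larger child 69 at index 10, swap → [88, 87, 86, 52, 69, 70, 71, 49, 47, 56, 6, 55, 35]

[88, 87, 86, 52, 69, 70, 71, 49, 47, 56, 6, 55, 35]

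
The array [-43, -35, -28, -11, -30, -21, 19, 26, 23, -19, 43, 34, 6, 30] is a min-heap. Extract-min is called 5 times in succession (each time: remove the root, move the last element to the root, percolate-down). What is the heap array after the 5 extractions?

extract-min #1 returns -43:
  remove root -43; move last element 30 to root → [30, -35, -28, -11, -30, -21, 19, 26, 23, -19, 43, 34, 6]
  30 vs smaller child -35 at index 1, swap → [-35, 30, -28, -11, -30, -21, 19, 26, 23, -19, 43, 34, 6]
  30 vs smaller child -30 at index 4, swap → [-35, -30, -28, -11, 30, -21, 19, 26, 23, -19, 43, 34, 6]
  30 vs smaller child -19 at index 9, swap → [-35, -30, -28, -11, -19, -21, 19, 26, 23, 30, 43, 34, 6]
extract-min #2 returns -35:
  remove root -35; move last element 6 to root → [6, -30, -28, -11, -19, -21, 19, 26, 23, 30, 43, 34]
  6 vs smaller child -30 at index 1, swap → [-30, 6, -28, -11, -19, -21, 19, 26, 23, 30, 43, 34]
  6 vs smaller child -19 at index 4, swap → [-30, -19, -28, -11, 6, -21, 19, 26, 23, 30, 43, 34]
extract-min #3 returns -30:
  remove root -30; move last element 34 to root → [34, -19, -28, -11, 6, -21, 19, 26, 23, 30, 43]
  34 vs smaller child -28 at index 2, swap → [-28, -19, 34, -11, 6, -21, 19, 26, 23, 30, 43]
  34 vs smaller child -21 at index 5, swap → [-28, -19, -21, -11, 6, 34, 19, 26, 23, 30, 43]
extract-min #4 returns -28:
  remove root -28; move last element 43 to root → [43, -19, -21, -11, 6, 34, 19, 26, 23, 30]
  43 vs smaller child -21 at index 2, swap → [-21, -19, 43, -11, 6, 34, 19, 26, 23, 30]
  43 vs smaller child 19 at index 6, swap → [-21, -19, 19, -11, 6, 34, 43, 26, 23, 30]
extract-min #5 returns -21:
  remove root -21; move last element 30 to root → [30, -19, 19, -11, 6, 34, 43, 26, 23]
  30 vs smaller child -19 at index 1, swap → [-19, 30, 19, -11, 6, 34, 43, 26, 23]
  30 vs smaller child -11 at index 3, swap → [-19, -11, 19, 30, 6, 34, 43, 26, 23]
  30 vs smaller child 23 at index 8, swap → [-19, -11, 19, 23, 6, 34, 43, 26, 30]

[-19, -11, 19, 23, 6, 34, 43, 26, 30]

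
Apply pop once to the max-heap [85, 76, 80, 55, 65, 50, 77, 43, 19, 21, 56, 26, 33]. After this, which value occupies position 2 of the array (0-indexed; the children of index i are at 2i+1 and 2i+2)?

77

remove root 85; move last element 33 to root → [33, 76, 80, 55, 65, 50, 77, 43, 19, 21, 56, 26]
33 vs larger child 80 at index 2, swap → [80, 76, 33, 55, 65, 50, 77, 43, 19, 21, 56, 26]
33 vs larger child 77 at index 6, swap → [80, 76, 77, 55, 65, 50, 33, 43, 19, 21, 56, 26]
resulting array: [80, 76, 77, 55, 65, 50, 33, 43, 19, 21, 56, 26]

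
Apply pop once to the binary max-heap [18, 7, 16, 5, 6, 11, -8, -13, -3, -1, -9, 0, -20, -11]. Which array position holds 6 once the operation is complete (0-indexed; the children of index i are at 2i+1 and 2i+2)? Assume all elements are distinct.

4

remove root 18; move last element -11 to root → [-11, 7, 16, 5, 6, 11, -8, -13, -3, -1, -9, 0, -20]
-11 vs larger child 16 at index 2, swap → [16, 7, -11, 5, 6, 11, -8, -13, -3, -1, -9, 0, -20]
-11 vs larger child 11 at index 5, swap → [16, 7, 11, 5, 6, -11, -8, -13, -3, -1, -9, 0, -20]
-11 vs larger child 0 at index 11, swap → [16, 7, 11, 5, 6, 0, -8, -13, -3, -1, -9, -11, -20]
resulting array: [16, 7, 11, 5, 6, 0, -8, -13, -3, -1, -9, -11, -20]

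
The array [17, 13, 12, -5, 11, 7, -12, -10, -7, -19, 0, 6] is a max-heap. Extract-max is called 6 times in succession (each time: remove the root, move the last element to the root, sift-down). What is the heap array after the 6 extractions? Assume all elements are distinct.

extract-max #1 returns 17:
  remove root 17; move last element 6 to root → [6, 13, 12, -5, 11, 7, -12, -10, -7, -19, 0]
  6 vs larger child 13 at index 1, swap → [13, 6, 12, -5, 11, 7, -12, -10, -7, -19, 0]
  6 vs larger child 11 at index 4, swap → [13, 11, 12, -5, 6, 7, -12, -10, -7, -19, 0]
extract-max #2 returns 13:
  remove root 13; move last element 0 to root → [0, 11, 12, -5, 6, 7, -12, -10, -7, -19]
  0 vs larger child 12 at index 2, swap → [12, 11, 0, -5, 6, 7, -12, -10, -7, -19]
  0 vs larger child 7 at index 5, swap → [12, 11, 7, -5, 6, 0, -12, -10, -7, -19]
extract-max #3 returns 12:
  remove root 12; move last element -19 to root → [-19, 11, 7, -5, 6, 0, -12, -10, -7]
  -19 vs larger child 11 at index 1, swap → [11, -19, 7, -5, 6, 0, -12, -10, -7]
  -19 vs larger child 6 at index 4, swap → [11, 6, 7, -5, -19, 0, -12, -10, -7]
extract-max #4 returns 11:
  remove root 11; move last element -7 to root → [-7, 6, 7, -5, -19, 0, -12, -10]
  -7 vs larger child 7 at index 2, swap → [7, 6, -7, -5, -19, 0, -12, -10]
  -7 vs larger child 0 at index 5, swap → [7, 6, 0, -5, -19, -7, -12, -10]
extract-max #5 returns 7:
  remove root 7; move last element -10 to root → [-10, 6, 0, -5, -19, -7, -12]
  -10 vs larger child 6 at index 1, swap → [6, -10, 0, -5, -19, -7, -12]
  -10 vs larger child -5 at index 3, swap → [6, -5, 0, -10, -19, -7, -12]
extract-max #6 returns 6:
  remove root 6; move last element -12 to root → [-12, -5, 0, -10, -19, -7]
  -12 vs larger child 0 at index 2, swap → [0, -5, -12, -10, -19, -7]
  -12 vs only child -7 at index 5, swap → [0, -5, -7, -10, -19, -12]

[0, -5, -7, -10, -19, -12]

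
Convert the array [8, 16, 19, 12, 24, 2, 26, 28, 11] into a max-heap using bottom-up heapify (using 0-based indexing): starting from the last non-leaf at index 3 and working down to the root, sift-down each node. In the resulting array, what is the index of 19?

6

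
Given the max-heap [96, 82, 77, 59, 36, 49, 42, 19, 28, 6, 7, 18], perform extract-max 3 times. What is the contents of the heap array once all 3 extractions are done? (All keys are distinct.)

[59, 36, 49, 28, 6, 7, 42, 19, 18]

extract-max #1 returns 96:
  remove root 96; move last element 18 to root → [18, 82, 77, 59, 36, 49, 42, 19, 28, 6, 7]
  18 vs larger child 82 at index 1, swap → [82, 18, 77, 59, 36, 49, 42, 19, 28, 6, 7]
  18 vs larger child 59 at index 3, swap → [82, 59, 77, 18, 36, 49, 42, 19, 28, 6, 7]
  18 vs larger child 28 at index 8, swap → [82, 59, 77, 28, 36, 49, 42, 19, 18, 6, 7]
extract-max #2 returns 82:
  remove root 82; move last element 7 to root → [7, 59, 77, 28, 36, 49, 42, 19, 18, 6]
  7 vs larger child 77 at index 2, swap → [77, 59, 7, 28, 36, 49, 42, 19, 18, 6]
  7 vs larger child 49 at index 5, swap → [77, 59, 49, 28, 36, 7, 42, 19, 18, 6]
extract-max #3 returns 77:
  remove root 77; move last element 6 to root → [6, 59, 49, 28, 36, 7, 42, 19, 18]
  6 vs larger child 59 at index 1, swap → [59, 6, 49, 28, 36, 7, 42, 19, 18]
  6 vs larger child 36 at index 4, swap → [59, 36, 49, 28, 6, 7, 42, 19, 18]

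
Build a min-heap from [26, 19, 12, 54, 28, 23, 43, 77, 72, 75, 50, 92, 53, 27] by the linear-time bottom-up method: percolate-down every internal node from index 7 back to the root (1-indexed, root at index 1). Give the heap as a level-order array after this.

[12, 19, 23, 54, 28, 26, 27, 77, 72, 75, 50, 92, 53, 43]

sift down from index 7:
  43 vs only child 27 at index 14, swap → [26, 19, 12, 54, 28, 23, 27, 77, 72, 75, 50, 92, 53, 43]
sift down from index 6: already satisfies heap property
sift down from index 5: already satisfies heap property
sift down from index 4: already satisfies heap property
sift down from index 3: already satisfies heap property
sift down from index 2: already satisfies heap property
sift down from index 1:
  26 vs smaller child 12 at index 3, swap → [12, 19, 26, 54, 28, 23, 27, 77, 72, 75, 50, 92, 53, 43]
  26 vs smaller child 23 at index 6, swap → [12, 19, 23, 54, 28, 26, 27, 77, 72, 75, 50, 92, 53, 43]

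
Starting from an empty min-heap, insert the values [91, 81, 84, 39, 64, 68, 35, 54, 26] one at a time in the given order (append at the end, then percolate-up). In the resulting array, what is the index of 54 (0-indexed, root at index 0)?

Insert 91:
  append 91 at index 0 → [91] (no swap needed)
Insert 81:
  append 81 at index 1 → [91, 81]
  81 < parent 91 at index 0, swap → [81, 91]
Insert 84:
  append 84 at index 2 → [81, 91, 84] (no swap needed)
Insert 39:
  append 39 at index 3 → [81, 91, 84, 39]
  39 < parent 91 at index 1, swap → [81, 39, 84, 91]
  39 < parent 81 at index 0, swap → [39, 81, 84, 91]
Insert 64:
  append 64 at index 4 → [39, 81, 84, 91, 64]
  64 < parent 81 at index 1, swap → [39, 64, 84, 91, 81]
Insert 68:
  append 68 at index 5 → [39, 64, 84, 91, 81, 68]
  68 < parent 84 at index 2, swap → [39, 64, 68, 91, 81, 84]
Insert 35:
  append 35 at index 6 → [39, 64, 68, 91, 81, 84, 35]
  35 < parent 68 at index 2, swap → [39, 64, 35, 91, 81, 84, 68]
  35 < parent 39 at index 0, swap → [35, 64, 39, 91, 81, 84, 68]
Insert 54:
  append 54 at index 7 → [35, 64, 39, 91, 81, 84, 68, 54]
  54 < parent 91 at index 3, swap → [35, 64, 39, 54, 81, 84, 68, 91]
  54 < parent 64 at index 1, swap → [35, 54, 39, 64, 81, 84, 68, 91]
Insert 26:
  append 26 at index 8 → [35, 54, 39, 64, 81, 84, 68, 91, 26]
  26 < parent 64 at index 3, swap → [35, 54, 39, 26, 81, 84, 68, 91, 64]
  26 < parent 54 at index 1, swap → [35, 26, 39, 54, 81, 84, 68, 91, 64]
  26 < parent 35 at index 0, swap → [26, 35, 39, 54, 81, 84, 68, 91, 64]
resulting array: [26, 35, 39, 54, 81, 84, 68, 91, 64]

3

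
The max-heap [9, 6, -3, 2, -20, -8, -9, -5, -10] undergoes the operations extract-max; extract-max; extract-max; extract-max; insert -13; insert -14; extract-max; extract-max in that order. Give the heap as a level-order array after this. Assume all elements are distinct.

extract-max → returns 9:
  remove root 9; move last element -10 to root → [-10, 6, -3, 2, -20, -8, -9, -5]
  -10 vs larger child 6 at index 1, swap → [6, -10, -3, 2, -20, -8, -9, -5]
  -10 vs larger child 2 at index 3, swap → [6, 2, -3, -10, -20, -8, -9, -5]
  -10 vs only child -5 at index 7, swap → [6, 2, -3, -5, -20, -8, -9, -10]
extract-max → returns 6:
  remove root 6; move last element -10 to root → [-10, 2, -3, -5, -20, -8, -9]
  -10 vs larger child 2 at index 1, swap → [2, -10, -3, -5, -20, -8, -9]
  -10 vs larger child -5 at index 3, swap → [2, -5, -3, -10, -20, -8, -9]
extract-max → returns 2:
  remove root 2; move last element -9 to root → [-9, -5, -3, -10, -20, -8]
  -9 vs larger child -3 at index 2, swap → [-3, -5, -9, -10, -20, -8]
  -9 vs only child -8 at index 5, swap → [-3, -5, -8, -10, -20, -9]
extract-max → returns -3:
  remove root -3; move last element -9 to root → [-9, -5, -8, -10, -20]
  -9 vs larger child -5 at index 1, swap → [-5, -9, -8, -10, -20]
insert -13:
  append -13 at index 5 → [-5, -9, -8, -10, -20, -13] (no swap needed)
insert -14:
  append -14 at index 6 → [-5, -9, -8, -10, -20, -13, -14] (no swap needed)
extract-max → returns -5:
  remove root -5; move last element -14 to root → [-14, -9, -8, -10, -20, -13]
  -14 vs larger child -8 at index 2, swap → [-8, -9, -14, -10, -20, -13]
  -14 vs only child -13 at index 5, swap → [-8, -9, -13, -10, -20, -14]
extract-max → returns -8:
  remove root -8; move last element -14 to root → [-14, -9, -13, -10, -20]
  -14 vs larger child -9 at index 1, swap → [-9, -14, -13, -10, -20]
  -14 vs larger child -10 at index 3, swap → [-9, -10, -13, -14, -20]

[-9, -10, -13, -14, -20]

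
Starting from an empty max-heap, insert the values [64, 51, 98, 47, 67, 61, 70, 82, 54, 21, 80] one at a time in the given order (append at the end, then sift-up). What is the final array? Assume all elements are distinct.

[98, 82, 70, 67, 80, 61, 64, 47, 54, 21, 51]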